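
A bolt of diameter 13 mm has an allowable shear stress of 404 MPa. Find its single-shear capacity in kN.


A = pi * d^2 / 4 = pi * 13^2 / 4 = 132.7323 mm^2
V = f_v * A / 1000 = 404 * 132.7323 / 1000
= 53.6238 kN

53.6238 kN


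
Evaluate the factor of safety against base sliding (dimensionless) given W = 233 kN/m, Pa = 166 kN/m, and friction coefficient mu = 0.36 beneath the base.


Resisting force = mu * W = 0.36 * 233 = 83.88 kN/m
FOS = Resisting / Driving = 83.88 / 166
= 0.5053 (dimensionless)

0.5053 (dimensionless)


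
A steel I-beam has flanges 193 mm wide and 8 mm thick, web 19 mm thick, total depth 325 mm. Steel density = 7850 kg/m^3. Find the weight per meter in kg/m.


A_flanges = 2 * 193 * 8 = 3088 mm^2
A_web = (325 - 2 * 8) * 19 = 5871 mm^2
A_total = 3088 + 5871 = 8959 mm^2 = 0.008959 m^2
Weight = rho * A = 7850 * 0.008959 = 70.3281 kg/m

70.3281 kg/m


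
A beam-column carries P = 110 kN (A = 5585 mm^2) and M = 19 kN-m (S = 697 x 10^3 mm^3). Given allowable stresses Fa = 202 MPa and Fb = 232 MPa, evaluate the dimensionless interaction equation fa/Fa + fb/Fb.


f_a = P / A = 110000.0 / 5585 = 19.6956 MPa
f_b = M / S = 19000000.0 / 697000.0 = 27.2597 MPa
Ratio = f_a / Fa + f_b / Fb
= 19.6956 / 202 + 27.2597 / 232
= 0.215 (dimensionless)

0.215 (dimensionless)


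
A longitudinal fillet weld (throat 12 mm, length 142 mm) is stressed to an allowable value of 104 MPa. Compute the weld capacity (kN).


Strength = throat * length * allowable stress
= 12 * 142 * 104 N
= 177216 N
= 177.22 kN

177.22 kN


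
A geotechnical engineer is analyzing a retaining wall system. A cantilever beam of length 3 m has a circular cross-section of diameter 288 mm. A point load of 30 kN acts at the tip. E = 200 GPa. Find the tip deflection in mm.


I = pi * d^4 / 64 = pi * 288^4 / 64 = 337706834.33 mm^4
L = 3000.0 mm, P = 30000.0 N, E = 200000.0 MPa
delta = P * L^3 / (3 * E * I)
= 30000.0 * 3000.0^3 / (3 * 200000.0 * 337706834.33)
= 3.9976 mm

3.9976 mm


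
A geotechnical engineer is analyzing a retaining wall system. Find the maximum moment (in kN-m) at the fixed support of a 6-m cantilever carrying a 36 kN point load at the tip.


For a cantilever with a point load at the free end:
M_max = P * L = 36 * 6 = 216 kN-m

216 kN-m


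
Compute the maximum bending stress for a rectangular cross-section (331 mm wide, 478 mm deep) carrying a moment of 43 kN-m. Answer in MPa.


I = b * h^3 / 12 = 331 * 478^3 / 12 = 3012523459.33 mm^4
y = h / 2 = 478 / 2 = 239.0 mm
M = 43 kN-m = 43000000.0 N-mm
sigma = M * y / I = 43000000.0 * 239.0 / 3012523459.33
= 3.41 MPa

3.41 MPa


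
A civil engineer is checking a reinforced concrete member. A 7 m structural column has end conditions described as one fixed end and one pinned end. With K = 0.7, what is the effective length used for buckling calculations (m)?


L_eff = K * L
= 0.7 * 7
= 4.9 m

4.9 m


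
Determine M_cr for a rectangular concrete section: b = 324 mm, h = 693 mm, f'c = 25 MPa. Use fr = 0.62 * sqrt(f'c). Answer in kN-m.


fr = 0.62 * sqrt(25) = 0.62 * 5.0 = 3.1 MPa
I = 324 * 693^3 / 12 = 8985939039.0 mm^4
y_t = 346.5 mm
M_cr = fr * I / y_t = 3.1 * 8985939039.0 / 346.5 N-mm
= 80.3937 kN-m

80.3937 kN-m


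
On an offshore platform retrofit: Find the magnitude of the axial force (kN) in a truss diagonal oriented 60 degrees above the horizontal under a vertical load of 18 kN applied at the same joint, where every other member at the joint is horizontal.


At the joint, only the diagonal has a vertical component, so vertical equilibrium gives:
F * sin(60) = 18
F = 18 / sin(60)
= 18 / 0.866025
= 20.78 kN

20.78 kN


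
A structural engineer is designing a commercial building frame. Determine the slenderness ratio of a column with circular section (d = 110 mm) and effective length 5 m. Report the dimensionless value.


Radius of gyration r = d / 4 = 110 / 4 = 27.5 mm
L_eff = 5000.0 mm
Slenderness ratio = L / r = 5000.0 / 27.5 = 181.82 (dimensionless)

181.82 (dimensionless)


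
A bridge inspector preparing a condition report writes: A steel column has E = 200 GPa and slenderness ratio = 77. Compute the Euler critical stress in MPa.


sigma_cr = pi^2 * E / lambda^2
= 9.8696 * 200000.0 / 77^2
= 9.8696 * 200000.0 / 5929
= 332.9264 MPa

332.9264 MPa


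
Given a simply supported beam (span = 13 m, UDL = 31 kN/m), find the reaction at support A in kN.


Total load = w * L = 31 * 13 = 403 kN
By symmetry, each reaction R = total / 2 = 403 / 2 = 201.5 kN

201.5 kN


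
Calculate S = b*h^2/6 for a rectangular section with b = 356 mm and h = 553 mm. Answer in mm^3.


S = b * h^2 / 6
= 356 * 553^2 / 6
= 356 * 305809 / 6
= 18144667.33 mm^3

18144667.33 mm^3


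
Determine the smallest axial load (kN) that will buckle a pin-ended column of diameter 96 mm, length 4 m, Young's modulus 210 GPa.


I = pi * d^4 / 64 = 4169220.18 mm^4
L = 4000.0 mm
P_cr = pi^2 * E * I / L^2
= 9.8696 * 210000.0 * 4169220.18 / 4000.0^2
= 540074.77 N = 540.0748 kN

540.0748 kN


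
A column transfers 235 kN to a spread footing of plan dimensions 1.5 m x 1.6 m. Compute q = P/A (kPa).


A = 1.5 * 1.6 = 2.4 m^2
q = P / A = 235 / 2.4
= 97.9167 kPa

97.9167 kPa


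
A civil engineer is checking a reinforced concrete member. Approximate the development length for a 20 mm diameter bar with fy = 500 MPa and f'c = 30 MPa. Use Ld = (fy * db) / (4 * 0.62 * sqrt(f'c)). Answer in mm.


Ld = (fy * db) / (4 * 0.62 * sqrt(f'c))
= (500 * 20) / (4 * 0.62 * sqrt(30))
= 10000 / 13.5835
= 736.19 mm

736.19 mm


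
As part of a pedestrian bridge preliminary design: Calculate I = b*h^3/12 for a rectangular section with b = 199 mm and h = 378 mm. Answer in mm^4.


I = b * h^3 / 12
= 199 * 378^3 / 12
= 199 * 54010152 / 12
= 895668354.0 mm^4

895668354.0 mm^4


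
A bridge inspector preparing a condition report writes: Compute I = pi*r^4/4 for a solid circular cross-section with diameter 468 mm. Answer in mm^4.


r = d / 2 = 468 / 2 = 234.0 mm
I = pi * r^4 / 4 = pi * 234.0^4 / 4
= 2354796117.04 mm^4

2354796117.04 mm^4


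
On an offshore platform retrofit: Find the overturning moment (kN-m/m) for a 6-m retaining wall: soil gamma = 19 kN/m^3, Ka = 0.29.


Pa = 0.5 * Ka * gamma * H^2
= 0.5 * 0.29 * 19 * 6^2
= 99.18 kN/m
Arm = H / 3 = 6 / 3 = 2.0 m
Mo = Pa * arm = Pa * H / 3 = 99.18 * 6 / 3 = 198.36 kN-m/m

198.36 kN-m/m


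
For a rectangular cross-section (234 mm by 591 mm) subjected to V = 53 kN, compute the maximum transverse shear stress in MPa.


A = b * h = 234 * 591 = 138294 mm^2
V = 53 kN = 53000.0 N
tau_max = 1.5 * V / A = 1.5 * 53000.0 / 138294
= 0.5749 MPa

0.5749 MPa


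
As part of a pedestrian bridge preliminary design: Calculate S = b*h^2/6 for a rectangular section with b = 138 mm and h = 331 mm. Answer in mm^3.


S = b * h^2 / 6
= 138 * 331^2 / 6
= 138 * 109561 / 6
= 2519903.0 mm^3

2519903.0 mm^3


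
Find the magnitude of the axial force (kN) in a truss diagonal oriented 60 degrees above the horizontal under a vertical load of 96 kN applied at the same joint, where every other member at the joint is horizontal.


At the joint, only the diagonal has a vertical component, so vertical equilibrium gives:
F * sin(60) = 96
F = 96 / sin(60)
= 96 / 0.866025
= 110.85 kN

110.85 kN


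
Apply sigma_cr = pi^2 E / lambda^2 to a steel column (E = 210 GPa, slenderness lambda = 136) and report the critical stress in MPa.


sigma_cr = pi^2 * E / lambda^2
= 9.8696 * 210000.0 / 136^2
= 9.8696 * 210000.0 / 18496
= 112.0576 MPa

112.0576 MPa


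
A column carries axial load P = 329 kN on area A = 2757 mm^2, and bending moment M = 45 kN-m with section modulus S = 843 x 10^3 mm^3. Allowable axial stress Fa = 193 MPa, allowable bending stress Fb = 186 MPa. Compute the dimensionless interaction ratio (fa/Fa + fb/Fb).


f_a = P / A = 329000.0 / 2757 = 119.3326 MPa
f_b = M / S = 45000000.0 / 843000.0 = 53.3808 MPa
Ratio = f_a / Fa + f_b / Fb
= 119.3326 / 193 + 53.3808 / 186
= 0.9053 (dimensionless)

0.9053 (dimensionless)


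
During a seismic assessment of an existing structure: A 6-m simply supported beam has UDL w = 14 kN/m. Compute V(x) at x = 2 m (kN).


R_A = w * L / 2 = 14 * 6 / 2 = 42.0 kN
V(x) = R_A - w * x = 42.0 - 14 * 2
= 14.0 kN

14.0 kN


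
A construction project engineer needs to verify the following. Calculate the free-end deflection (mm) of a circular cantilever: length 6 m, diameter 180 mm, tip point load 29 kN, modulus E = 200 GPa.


I = pi * d^4 / 64 = pi * 180^4 / 64 = 51529973.5 mm^4
L = 6000.0 mm, P = 29000.0 N, E = 200000.0 MPa
delta = P * L^3 / (3 * E * I)
= 29000.0 * 6000.0^3 / (3 * 200000.0 * 51529973.5)
= 202.6005 mm

202.6005 mm


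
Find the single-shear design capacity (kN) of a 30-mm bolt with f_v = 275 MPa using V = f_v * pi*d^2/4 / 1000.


A = pi * d^2 / 4 = pi * 30^2 / 4 = 706.8583 mm^2
V = f_v * A / 1000 = 275 * 706.8583 / 1000
= 194.386 kN

194.386 kN


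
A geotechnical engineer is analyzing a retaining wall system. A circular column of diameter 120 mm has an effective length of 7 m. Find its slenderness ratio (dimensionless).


Radius of gyration r = d / 4 = 120 / 4 = 30.0 mm
L_eff = 7000.0 mm
Slenderness ratio = L / r = 7000.0 / 30.0 = 233.33 (dimensionless)

233.33 (dimensionless)


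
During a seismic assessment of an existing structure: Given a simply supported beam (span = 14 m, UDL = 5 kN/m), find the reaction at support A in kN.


Total load = w * L = 5 * 14 = 70 kN
By symmetry, each reaction R = total / 2 = 70 / 2 = 35.0 kN

35.0 kN


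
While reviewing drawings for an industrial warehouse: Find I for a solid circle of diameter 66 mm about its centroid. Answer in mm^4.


r = d / 2 = 66 / 2 = 33.0 mm
I = pi * r^4 / 4 = pi * 33.0^4 / 4
= 931420.18 mm^4

931420.18 mm^4


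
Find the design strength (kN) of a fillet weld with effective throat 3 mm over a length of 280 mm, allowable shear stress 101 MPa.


Strength = throat * length * allowable stress
= 3 * 280 * 101 N
= 84840 N
= 84.84 kN

84.84 kN


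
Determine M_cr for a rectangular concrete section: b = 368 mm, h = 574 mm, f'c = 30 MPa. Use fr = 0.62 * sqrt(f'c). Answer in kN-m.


fr = 0.62 * sqrt(30) = 0.62 * 5.4772 = 3.3959 MPa
I = 368 * 574^3 / 12 = 5799656202.67 mm^4
y_t = 287.0 mm
M_cr = fr * I / y_t = 3.3959 * 5799656202.67 / 287.0 N-mm
= 68.6235 kN-m

68.6235 kN-m


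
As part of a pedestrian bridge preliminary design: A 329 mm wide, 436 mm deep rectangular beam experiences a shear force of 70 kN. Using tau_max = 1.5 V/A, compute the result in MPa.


A = b * h = 329 * 436 = 143444 mm^2
V = 70 kN = 70000.0 N
tau_max = 1.5 * V / A = 1.5 * 70000.0 / 143444
= 0.732 MPa

0.732 MPa


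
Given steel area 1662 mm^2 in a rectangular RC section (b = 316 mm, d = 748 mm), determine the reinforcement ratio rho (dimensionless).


rho = As / (b * d)
= 1662 / (316 * 748)
= 1662 / 236368
= 0.007031 (dimensionless)

0.007031 (dimensionless)


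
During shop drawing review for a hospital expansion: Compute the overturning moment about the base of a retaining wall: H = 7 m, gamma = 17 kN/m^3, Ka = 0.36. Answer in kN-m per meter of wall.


Pa = 0.5 * Ka * gamma * H^2
= 0.5 * 0.36 * 17 * 7^2
= 149.94 kN/m
Arm = H / 3 = 7 / 3 = 2.3333 m
Mo = Pa * arm = Pa * H / 3 = 149.94 * 7 / 3 = 349.86 kN-m/m

349.86 kN-m/m


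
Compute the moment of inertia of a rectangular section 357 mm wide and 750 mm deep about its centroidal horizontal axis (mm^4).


I = b * h^3 / 12
= 357 * 750^3 / 12
= 357 * 421875000 / 12
= 12550781250.0 mm^4

12550781250.0 mm^4


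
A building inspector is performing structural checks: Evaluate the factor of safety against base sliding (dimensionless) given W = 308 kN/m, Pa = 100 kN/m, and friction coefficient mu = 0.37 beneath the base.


Resisting force = mu * W = 0.37 * 308 = 113.96 kN/m
FOS = Resisting / Driving = 113.96 / 100
= 1.1396 (dimensionless)

1.1396 (dimensionless)


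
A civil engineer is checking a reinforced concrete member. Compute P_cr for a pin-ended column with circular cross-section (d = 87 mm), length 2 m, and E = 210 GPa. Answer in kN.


I = pi * d^4 / 64 = 2812204.57 mm^4
L = 2000.0 mm
P_cr = pi^2 * E * I / L^2
= 9.8696 * 210000.0 * 2812204.57 / 2000.0^2
= 1457155.69 N = 1457.1557 kN

1457.1557 kN


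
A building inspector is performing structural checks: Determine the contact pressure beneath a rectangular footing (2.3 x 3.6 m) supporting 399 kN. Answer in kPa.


A = 2.3 * 3.6 = 8.28 m^2
q = P / A = 399 / 8.28
= 48.1884 kPa

48.1884 kPa


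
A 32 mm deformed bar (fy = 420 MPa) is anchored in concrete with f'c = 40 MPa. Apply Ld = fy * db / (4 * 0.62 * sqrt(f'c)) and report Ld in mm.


Ld = (fy * db) / (4 * 0.62 * sqrt(f'c))
= (420 * 32) / (4 * 0.62 * sqrt(40))
= 13440 / 15.6849
= 856.88 mm

856.88 mm


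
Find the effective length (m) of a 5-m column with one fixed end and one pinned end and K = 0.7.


L_eff = K * L
= 0.7 * 5
= 3.5 m

3.5 m


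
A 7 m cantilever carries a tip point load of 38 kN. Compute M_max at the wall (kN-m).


For a cantilever with a point load at the free end:
M_max = P * L = 38 * 7 = 266 kN-m

266 kN-m


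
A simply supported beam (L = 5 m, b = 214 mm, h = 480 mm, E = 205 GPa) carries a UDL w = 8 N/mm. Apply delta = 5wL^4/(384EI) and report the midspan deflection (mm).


I = 214 * 480^3 / 12 = 1972224000.0 mm^4
L = 5000.0 mm, w = 8 N/mm, E = 205000.0 MPa
delta = 5 * w * L^4 / (384 * E * I)
= 5 * 8 * 5000.0^4 / (384 * 205000.0 * 1972224000.0)
= 0.161 mm

0.161 mm


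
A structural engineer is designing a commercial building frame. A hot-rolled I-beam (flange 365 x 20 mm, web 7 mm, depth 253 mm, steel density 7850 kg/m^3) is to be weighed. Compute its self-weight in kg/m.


A_flanges = 2 * 365 * 20 = 14600 mm^2
A_web = (253 - 2 * 20) * 7 = 1491 mm^2
A_total = 14600 + 1491 = 16091 mm^2 = 0.016091 m^2
Weight = rho * A = 7850 * 0.016091 = 126.3144 kg/m

126.3144 kg/m


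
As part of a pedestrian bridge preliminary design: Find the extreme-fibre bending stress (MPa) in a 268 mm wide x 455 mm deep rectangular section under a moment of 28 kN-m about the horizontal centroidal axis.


I = b * h^3 / 12 = 268 * 455^3 / 12 = 2103719041.67 mm^4
y = h / 2 = 455 / 2 = 227.5 mm
M = 28 kN-m = 28000000.0 N-mm
sigma = M * y / I = 28000000.0 * 227.5 / 2103719041.67
= 3.03 MPa

3.03 MPa


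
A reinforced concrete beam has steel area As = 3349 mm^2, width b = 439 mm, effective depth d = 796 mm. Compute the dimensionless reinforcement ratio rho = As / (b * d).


rho = As / (b * d)
= 3349 / (439 * 796)
= 3349 / 349444
= 0.009584 (dimensionless)

0.009584 (dimensionless)


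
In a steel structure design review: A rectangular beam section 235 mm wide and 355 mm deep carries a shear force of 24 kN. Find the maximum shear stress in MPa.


A = b * h = 235 * 355 = 83425 mm^2
V = 24 kN = 24000.0 N
tau_max = 1.5 * V / A = 1.5 * 24000.0 / 83425
= 0.4315 MPa

0.4315 MPa


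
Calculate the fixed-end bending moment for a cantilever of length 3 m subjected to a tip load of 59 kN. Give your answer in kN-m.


For a cantilever with a point load at the free end:
M_max = P * L = 59 * 3 = 177 kN-m

177 kN-m


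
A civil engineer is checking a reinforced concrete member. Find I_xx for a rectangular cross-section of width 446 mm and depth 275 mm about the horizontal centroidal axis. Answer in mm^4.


I = b * h^3 / 12
= 446 * 275^3 / 12
= 446 * 20796875 / 12
= 772950520.83 mm^4

772950520.83 mm^4


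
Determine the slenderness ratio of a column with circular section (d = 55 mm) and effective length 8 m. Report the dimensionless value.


Radius of gyration r = d / 4 = 55 / 4 = 13.75 mm
L_eff = 8000.0 mm
Slenderness ratio = L / r = 8000.0 / 13.75 = 581.82 (dimensionless)

581.82 (dimensionless)


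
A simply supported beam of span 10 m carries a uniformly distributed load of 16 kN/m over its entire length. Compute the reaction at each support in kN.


Total load = w * L = 16 * 10 = 160 kN
By symmetry, each reaction R = total / 2 = 160 / 2 = 80.0 kN

80.0 kN


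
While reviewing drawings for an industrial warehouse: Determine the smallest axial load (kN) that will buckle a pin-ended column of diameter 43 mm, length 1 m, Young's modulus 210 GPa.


I = pi * d^4 / 64 = 167820.0 mm^4
L = 1000.0 mm
P_cr = pi^2 * E * I / L^2
= 9.8696 * 210000.0 * 167820.0 / 1000.0^2
= 347826.58 N = 347.8266 kN

347.8266 kN


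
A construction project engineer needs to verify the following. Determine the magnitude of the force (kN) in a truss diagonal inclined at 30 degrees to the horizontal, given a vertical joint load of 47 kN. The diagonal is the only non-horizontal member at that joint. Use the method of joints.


At the joint, only the diagonal has a vertical component, so vertical equilibrium gives:
F * sin(30) = 47
F = 47 / sin(30)
= 47 / 0.5
= 94.0 kN

94.0 kN


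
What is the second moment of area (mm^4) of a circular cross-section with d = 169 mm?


r = d / 2 = 169 / 2 = 84.5 mm
I = pi * r^4 / 4 = pi * 84.5^4 / 4
= 40042088.13 mm^4

40042088.13 mm^4


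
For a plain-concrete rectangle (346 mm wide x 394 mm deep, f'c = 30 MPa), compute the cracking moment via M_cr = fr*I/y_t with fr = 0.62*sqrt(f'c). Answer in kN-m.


fr = 0.62 * sqrt(30) = 0.62 * 5.4772 = 3.3959 MPa
I = 346 * 394^3 / 12 = 1763532705.33 mm^4
y_t = 197.0 mm
M_cr = fr * I / y_t = 3.3959 * 1763532705.33 / 197.0 N-mm
= 30.3997 kN-m

30.3997 kN-m


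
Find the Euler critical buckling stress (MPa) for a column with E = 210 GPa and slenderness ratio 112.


sigma_cr = pi^2 * E / lambda^2
= 9.8696 * 210000.0 / 112^2
= 9.8696 * 210000.0 / 12544
= 165.2278 MPa

165.2278 MPa


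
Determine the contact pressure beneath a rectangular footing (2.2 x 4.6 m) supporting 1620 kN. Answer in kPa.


A = 2.2 * 4.6 = 10.12 m^2
q = P / A = 1620 / 10.12
= 160.0791 kPa

160.0791 kPa


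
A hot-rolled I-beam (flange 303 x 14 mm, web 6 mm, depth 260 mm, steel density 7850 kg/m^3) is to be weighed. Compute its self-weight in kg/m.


A_flanges = 2 * 303 * 14 = 8484 mm^2
A_web = (260 - 2 * 14) * 6 = 1392 mm^2
A_total = 8484 + 1392 = 9876 mm^2 = 0.009876 m^2
Weight = rho * A = 7850 * 0.009876 = 77.5266 kg/m

77.5266 kg/m


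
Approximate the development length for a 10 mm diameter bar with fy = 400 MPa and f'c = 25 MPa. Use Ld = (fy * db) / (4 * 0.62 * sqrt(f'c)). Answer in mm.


Ld = (fy * db) / (4 * 0.62 * sqrt(f'c))
= (400 * 10) / (4 * 0.62 * sqrt(25))
= 4000 / 12.4
= 322.58 mm

322.58 mm


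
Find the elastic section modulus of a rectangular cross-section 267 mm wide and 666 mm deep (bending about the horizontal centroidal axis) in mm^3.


S = b * h^2 / 6
= 267 * 666^2 / 6
= 267 * 443556 / 6
= 19738242.0 mm^3

19738242.0 mm^3


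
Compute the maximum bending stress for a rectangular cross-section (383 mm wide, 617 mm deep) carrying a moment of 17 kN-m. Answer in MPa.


I = b * h^3 / 12 = 383 * 617^3 / 12 = 7496749856.58 mm^4
y = h / 2 = 617 / 2 = 308.5 mm
M = 17 kN-m = 17000000.0 N-mm
sigma = M * y / I = 17000000.0 * 308.5 / 7496749856.58
= 0.7 MPa

0.7 MPa


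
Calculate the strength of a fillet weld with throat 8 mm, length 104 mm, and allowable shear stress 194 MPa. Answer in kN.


Strength = throat * length * allowable stress
= 8 * 104 * 194 N
= 161408 N
= 161.41 kN

161.41 kN


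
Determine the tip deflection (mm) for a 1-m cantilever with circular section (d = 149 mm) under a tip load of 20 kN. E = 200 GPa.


I = pi * d^4 / 64 = pi * 149^4 / 64 = 24194406.46 mm^4
L = 1000.0 mm, P = 20000.0 N, E = 200000.0 MPa
delta = P * L^3 / (3 * E * I)
= 20000.0 * 1000.0^3 / (3 * 200000.0 * 24194406.46)
= 1.3777 mm

1.3777 mm


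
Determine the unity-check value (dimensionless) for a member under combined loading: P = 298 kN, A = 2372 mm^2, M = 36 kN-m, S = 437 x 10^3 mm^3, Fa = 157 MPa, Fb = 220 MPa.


f_a = P / A = 298000.0 / 2372 = 125.6324 MPa
f_b = M / S = 36000000.0 / 437000.0 = 82.3799 MPa
Ratio = f_a / Fa + f_b / Fb
= 125.6324 / 157 + 82.3799 / 220
= 1.1747 (dimensionless)

1.1747 (dimensionless)


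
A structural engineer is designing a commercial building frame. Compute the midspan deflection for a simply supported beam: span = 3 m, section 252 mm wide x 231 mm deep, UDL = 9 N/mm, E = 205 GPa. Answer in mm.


I = 252 * 231^3 / 12 = 258854211.0 mm^4
L = 3000.0 mm, w = 9 N/mm, E = 205000.0 MPa
delta = 5 * w * L^4 / (384 * E * I)
= 5 * 9 * 3000.0^4 / (384 * 205000.0 * 258854211.0)
= 0.1789 mm

0.1789 mm


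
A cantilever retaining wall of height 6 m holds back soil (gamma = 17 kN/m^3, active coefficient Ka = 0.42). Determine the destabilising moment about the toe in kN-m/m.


Pa = 0.5 * Ka * gamma * H^2
= 0.5 * 0.42 * 17 * 6^2
= 128.52 kN/m
Arm = H / 3 = 6 / 3 = 2.0 m
Mo = Pa * arm = Pa * H / 3 = 128.52 * 6 / 3 = 257.04 kN-m/m

257.04 kN-m/m


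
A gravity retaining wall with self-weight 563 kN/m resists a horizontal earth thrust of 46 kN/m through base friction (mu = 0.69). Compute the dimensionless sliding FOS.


Resisting force = mu * W = 0.69 * 563 = 388.47 kN/m
FOS = Resisting / Driving = 388.47 / 46
= 8.445 (dimensionless)

8.445 (dimensionless)


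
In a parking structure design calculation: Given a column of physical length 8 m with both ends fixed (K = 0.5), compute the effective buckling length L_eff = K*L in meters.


L_eff = K * L
= 0.5 * 8
= 4.0 m

4.0 m


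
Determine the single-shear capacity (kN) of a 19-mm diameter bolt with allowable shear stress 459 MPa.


A = pi * d^2 / 4 = pi * 19^2 / 4 = 283.5287 mm^2
V = f_v * A / 1000 = 459 * 283.5287 / 1000
= 130.1397 kN

130.1397 kN


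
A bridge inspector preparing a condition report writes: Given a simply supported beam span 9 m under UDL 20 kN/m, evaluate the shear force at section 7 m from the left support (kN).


R_A = w * L / 2 = 20 * 9 / 2 = 90.0 kN
V(x) = R_A - w * x = 90.0 - 20 * 7
= -50.0 kN

-50.0 kN


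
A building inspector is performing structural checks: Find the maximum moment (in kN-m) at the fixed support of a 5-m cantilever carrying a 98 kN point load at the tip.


For a cantilever with a point load at the free end:
M_max = P * L = 98 * 5 = 490 kN-m

490 kN-m


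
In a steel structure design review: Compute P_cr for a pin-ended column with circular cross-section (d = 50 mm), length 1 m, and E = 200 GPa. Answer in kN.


I = pi * d^4 / 64 = 306796.16 mm^4
L = 1000.0 mm
P_cr = pi^2 * E * I / L^2
= 9.8696 * 200000.0 * 306796.16 / 1000.0^2
= 605591.34 N = 605.5913 kN

605.5913 kN


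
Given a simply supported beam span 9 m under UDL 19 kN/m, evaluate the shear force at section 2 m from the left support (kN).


R_A = w * L / 2 = 19 * 9 / 2 = 85.5 kN
V(x) = R_A - w * x = 85.5 - 19 * 2
= 47.5 kN

47.5 kN


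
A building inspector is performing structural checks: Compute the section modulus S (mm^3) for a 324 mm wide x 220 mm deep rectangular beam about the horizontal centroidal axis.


S = b * h^2 / 6
= 324 * 220^2 / 6
= 324 * 48400 / 6
= 2613600.0 mm^3

2613600.0 mm^3


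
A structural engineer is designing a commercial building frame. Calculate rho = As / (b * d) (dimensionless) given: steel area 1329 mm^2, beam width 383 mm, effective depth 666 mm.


rho = As / (b * d)
= 1329 / (383 * 666)
= 1329 / 255078
= 0.00521 (dimensionless)

0.00521 (dimensionless)


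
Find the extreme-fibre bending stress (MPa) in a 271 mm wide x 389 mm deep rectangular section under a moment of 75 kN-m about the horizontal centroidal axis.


I = b * h^3 / 12 = 271 * 389^3 / 12 = 1329342374.92 mm^4
y = h / 2 = 389 / 2 = 194.5 mm
M = 75 kN-m = 75000000.0 N-mm
sigma = M * y / I = 75000000.0 * 194.5 / 1329342374.92
= 10.97 MPa

10.97 MPa


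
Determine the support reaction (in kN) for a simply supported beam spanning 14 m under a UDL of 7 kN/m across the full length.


Total load = w * L = 7 * 14 = 98 kN
By symmetry, each reaction R = total / 2 = 98 / 2 = 49.0 kN

49.0 kN


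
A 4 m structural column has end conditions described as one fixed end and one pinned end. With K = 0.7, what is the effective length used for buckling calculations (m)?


L_eff = K * L
= 0.7 * 4
= 2.8 m

2.8 m


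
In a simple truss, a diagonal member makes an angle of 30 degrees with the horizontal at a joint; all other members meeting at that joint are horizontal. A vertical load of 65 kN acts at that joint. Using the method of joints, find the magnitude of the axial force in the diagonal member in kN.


At the joint, only the diagonal has a vertical component, so vertical equilibrium gives:
F * sin(30) = 65
F = 65 / sin(30)
= 65 / 0.5
= 130.0 kN

130.0 kN


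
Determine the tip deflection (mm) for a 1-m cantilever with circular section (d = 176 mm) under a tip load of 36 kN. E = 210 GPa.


I = pi * d^4 / 64 = pi * 176^4 / 64 = 47099963.43 mm^4
L = 1000.0 mm, P = 36000.0 N, E = 210000.0 MPa
delta = P * L^3 / (3 * E * I)
= 36000.0 * 1000.0^3 / (3 * 210000.0 * 47099963.43)
= 1.2132 mm

1.2132 mm


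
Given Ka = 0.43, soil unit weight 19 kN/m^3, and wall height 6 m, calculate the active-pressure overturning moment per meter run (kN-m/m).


Pa = 0.5 * Ka * gamma * H^2
= 0.5 * 0.43 * 19 * 6^2
= 147.06 kN/m
Arm = H / 3 = 6 / 3 = 2.0 m
Mo = Pa * arm = Pa * H / 3 = 147.06 * 6 / 3 = 294.12 kN-m/m

294.12 kN-m/m


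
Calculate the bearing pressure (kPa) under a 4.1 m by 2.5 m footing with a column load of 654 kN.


A = 4.1 * 2.5 = 10.25 m^2
q = P / A = 654 / 10.25
= 63.8049 kPa

63.8049 kPa


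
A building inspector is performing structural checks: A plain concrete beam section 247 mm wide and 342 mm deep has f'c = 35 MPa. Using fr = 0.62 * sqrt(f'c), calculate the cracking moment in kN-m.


fr = 0.62 * sqrt(35) = 0.62 * 5.9161 = 3.668 MPa
I = 247 * 342^3 / 12 = 823368078.0 mm^4
y_t = 171.0 mm
M_cr = fr * I / y_t = 3.668 * 823368078.0 / 171.0 N-mm
= 17.6613 kN-m

17.6613 kN-m


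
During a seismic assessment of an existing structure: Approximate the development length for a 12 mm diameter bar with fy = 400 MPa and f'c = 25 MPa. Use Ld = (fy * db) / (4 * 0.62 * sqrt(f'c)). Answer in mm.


Ld = (fy * db) / (4 * 0.62 * sqrt(f'c))
= (400 * 12) / (4 * 0.62 * sqrt(25))
= 4800 / 12.4
= 387.1 mm

387.1 mm


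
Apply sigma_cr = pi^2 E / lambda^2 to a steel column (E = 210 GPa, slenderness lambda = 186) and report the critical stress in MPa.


sigma_cr = pi^2 * E / lambda^2
= 9.8696 * 210000.0 / 186^2
= 9.8696 * 210000.0 / 34596
= 59.9091 MPa

59.9091 MPa


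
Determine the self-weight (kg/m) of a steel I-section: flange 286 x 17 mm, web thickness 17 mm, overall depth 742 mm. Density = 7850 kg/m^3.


A_flanges = 2 * 286 * 17 = 9724 mm^2
A_web = (742 - 2 * 17) * 17 = 12036 mm^2
A_total = 9724 + 12036 = 21760 mm^2 = 0.021760 m^2
Weight = rho * A = 7850 * 0.021760 = 170.816 kg/m

170.816 kg/m


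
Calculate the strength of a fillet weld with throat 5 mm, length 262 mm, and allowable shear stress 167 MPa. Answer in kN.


Strength = throat * length * allowable stress
= 5 * 262 * 167 N
= 218770 N
= 218.77 kN

218.77 kN


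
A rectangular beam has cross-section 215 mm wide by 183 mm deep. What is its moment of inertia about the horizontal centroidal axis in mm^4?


I = b * h^3 / 12
= 215 * 183^3 / 12
= 215 * 6128487 / 12
= 109802058.75 mm^4

109802058.75 mm^4


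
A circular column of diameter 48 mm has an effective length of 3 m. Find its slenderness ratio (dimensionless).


Radius of gyration r = d / 4 = 48 / 4 = 12.0 mm
L_eff = 3000.0 mm
Slenderness ratio = L / r = 3000.0 / 12.0 = 250.0 (dimensionless)

250.0 (dimensionless)


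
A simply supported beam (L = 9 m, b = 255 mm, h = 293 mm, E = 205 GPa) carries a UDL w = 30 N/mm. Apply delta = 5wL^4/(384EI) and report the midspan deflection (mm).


I = 255 * 293^3 / 12 = 534517336.25 mm^4
L = 9000.0 mm, w = 30 N/mm, E = 205000.0 MPa
delta = 5 * w * L^4 / (384 * E * I)
= 5 * 30 * 9000.0^4 / (384 * 205000.0 * 534517336.25)
= 23.3891 mm

23.3891 mm


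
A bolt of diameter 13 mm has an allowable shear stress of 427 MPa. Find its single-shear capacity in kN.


A = pi * d^2 / 4 = pi * 13^2 / 4 = 132.7323 mm^2
V = f_v * A / 1000 = 427 * 132.7323 / 1000
= 56.6767 kN

56.6767 kN


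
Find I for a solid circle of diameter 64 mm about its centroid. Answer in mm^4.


r = d / 2 = 64 / 2 = 32.0 mm
I = pi * r^4 / 4 = pi * 32.0^4 / 4
= 823549.66 mm^4

823549.66 mm^4


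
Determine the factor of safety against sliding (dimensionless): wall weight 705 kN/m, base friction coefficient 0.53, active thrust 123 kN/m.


Resisting force = mu * W = 0.53 * 705 = 373.65 kN/m
FOS = Resisting / Driving = 373.65 / 123
= 3.0378 (dimensionless)

3.0378 (dimensionless)


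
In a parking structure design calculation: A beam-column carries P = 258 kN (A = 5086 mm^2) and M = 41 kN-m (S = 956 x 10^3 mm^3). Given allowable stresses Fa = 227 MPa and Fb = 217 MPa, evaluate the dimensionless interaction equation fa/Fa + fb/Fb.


f_a = P / A = 258000.0 / 5086 = 50.7275 MPa
f_b = M / S = 41000000.0 / 956000.0 = 42.887 MPa
Ratio = f_a / Fa + f_b / Fb
= 50.7275 / 227 + 42.887 / 217
= 0.4211 (dimensionless)

0.4211 (dimensionless)


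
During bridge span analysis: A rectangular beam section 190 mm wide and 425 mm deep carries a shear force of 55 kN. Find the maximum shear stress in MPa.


A = b * h = 190 * 425 = 80750 mm^2
V = 55 kN = 55000.0 N
tau_max = 1.5 * V / A = 1.5 * 55000.0 / 80750
= 1.0217 MPa

1.0217 MPa


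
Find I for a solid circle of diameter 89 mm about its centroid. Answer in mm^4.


r = d / 2 = 89 / 2 = 44.5 mm
I = pi * r^4 / 4 = pi * 44.5^4 / 4
= 3079852.55 mm^4

3079852.55 mm^4


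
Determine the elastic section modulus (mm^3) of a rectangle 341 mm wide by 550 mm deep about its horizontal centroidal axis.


S = b * h^2 / 6
= 341 * 550^2 / 6
= 341 * 302500 / 6
= 17192083.33 mm^3

17192083.33 mm^3


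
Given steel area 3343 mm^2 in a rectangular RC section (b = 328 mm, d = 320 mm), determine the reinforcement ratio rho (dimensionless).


rho = As / (b * d)
= 3343 / (328 * 320)
= 3343 / 104960
= 0.03185 (dimensionless)

0.03185 (dimensionless)


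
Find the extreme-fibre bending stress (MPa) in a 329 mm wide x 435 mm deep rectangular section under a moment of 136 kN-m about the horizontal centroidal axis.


I = b * h^3 / 12 = 329 * 435^3 / 12 = 2256744656.25 mm^4
y = h / 2 = 435 / 2 = 217.5 mm
M = 136 kN-m = 136000000.0 N-mm
sigma = M * y / I = 136000000.0 * 217.5 / 2256744656.25
= 13.11 MPa

13.11 MPa


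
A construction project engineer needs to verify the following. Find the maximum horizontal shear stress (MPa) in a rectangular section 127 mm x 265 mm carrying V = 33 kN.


A = b * h = 127 * 265 = 33655 mm^2
V = 33 kN = 33000.0 N
tau_max = 1.5 * V / A = 1.5 * 33000.0 / 33655
= 1.4708 MPa

1.4708 MPa


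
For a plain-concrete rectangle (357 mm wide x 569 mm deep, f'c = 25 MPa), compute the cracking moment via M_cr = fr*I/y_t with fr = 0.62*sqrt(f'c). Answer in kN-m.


fr = 0.62 * sqrt(25) = 0.62 * 5.0 = 3.1 MPa
I = 357 * 569^3 / 12 = 5480545267.75 mm^4
y_t = 284.5 mm
M_cr = fr * I / y_t = 3.1 * 5480545267.75 / 284.5 N-mm
= 59.7177 kN-m

59.7177 kN-m


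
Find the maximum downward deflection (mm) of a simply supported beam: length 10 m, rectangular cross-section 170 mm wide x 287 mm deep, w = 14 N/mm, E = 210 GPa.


I = 170 * 287^3 / 12 = 334898625.83 mm^4
L = 10000.0 mm, w = 14 N/mm, E = 210000.0 MPa
delta = 5 * w * L^4 / (384 * E * I)
= 5 * 14 * 10000.0^4 / (384 * 210000.0 * 334898625.83)
= 25.9199 mm

25.9199 mm


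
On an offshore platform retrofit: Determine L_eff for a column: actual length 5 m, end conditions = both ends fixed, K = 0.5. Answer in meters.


L_eff = K * L
= 0.5 * 5
= 2.5 m

2.5 m


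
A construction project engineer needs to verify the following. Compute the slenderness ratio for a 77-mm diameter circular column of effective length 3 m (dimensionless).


Radius of gyration r = d / 4 = 77 / 4 = 19.25 mm
L_eff = 3000.0 mm
Slenderness ratio = L / r = 3000.0 / 19.25 = 155.84 (dimensionless)

155.84 (dimensionless)


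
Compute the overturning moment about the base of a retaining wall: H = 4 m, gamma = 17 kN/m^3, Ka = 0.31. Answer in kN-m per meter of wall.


Pa = 0.5 * Ka * gamma * H^2
= 0.5 * 0.31 * 17 * 4^2
= 42.16 kN/m
Arm = H / 3 = 4 / 3 = 1.3333 m
Mo = Pa * arm = Pa * H / 3 = 42.16 * 4 / 3 = 56.2133 kN-m/m

56.2133 kN-m/m


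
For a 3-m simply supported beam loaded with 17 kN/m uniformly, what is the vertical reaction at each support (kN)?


Total load = w * L = 17 * 3 = 51 kN
By symmetry, each reaction R = total / 2 = 51 / 2 = 25.5 kN

25.5 kN


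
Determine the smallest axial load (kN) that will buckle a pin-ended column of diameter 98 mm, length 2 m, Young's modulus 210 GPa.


I = pi * d^4 / 64 = 4527664.12 mm^4
L = 2000.0 mm
P_cr = pi^2 * E * I / L^2
= 9.8696 * 210000.0 * 4527664.12 / 2000.0^2
= 2346028.32 N = 2346.0283 kN

2346.0283 kN


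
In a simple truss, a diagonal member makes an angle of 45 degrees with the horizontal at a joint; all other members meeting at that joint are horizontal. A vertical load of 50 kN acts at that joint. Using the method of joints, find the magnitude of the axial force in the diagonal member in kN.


At the joint, only the diagonal has a vertical component, so vertical equilibrium gives:
F * sin(45) = 50
F = 50 / sin(45)
= 50 / 0.707107
= 70.71 kN

70.71 kN


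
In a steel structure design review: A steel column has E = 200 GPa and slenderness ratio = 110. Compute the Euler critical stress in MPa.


sigma_cr = pi^2 * E / lambda^2
= 9.8696 * 200000.0 / 110^2
= 9.8696 * 200000.0 / 12100
= 163.134 MPa

163.134 MPa


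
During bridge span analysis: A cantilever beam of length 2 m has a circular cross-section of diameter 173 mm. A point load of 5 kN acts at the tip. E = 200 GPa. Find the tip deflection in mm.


I = pi * d^4 / 64 = pi * 173^4 / 64 = 43969781.88 mm^4
L = 2000.0 mm, P = 5000.0 N, E = 200000.0 MPa
delta = P * L^3 / (3 * E * I)
= 5000.0 * 2000.0^3 / (3 * 200000.0 * 43969781.88)
= 1.5162 mm

1.5162 mm


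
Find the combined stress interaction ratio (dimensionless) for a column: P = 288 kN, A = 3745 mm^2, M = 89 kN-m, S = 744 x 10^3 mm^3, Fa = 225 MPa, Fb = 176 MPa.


f_a = P / A = 288000.0 / 3745 = 76.9025 MPa
f_b = M / S = 89000000.0 / 744000.0 = 119.6237 MPa
Ratio = f_a / Fa + f_b / Fb
= 76.9025 / 225 + 119.6237 / 176
= 1.0215 (dimensionless)

1.0215 (dimensionless)


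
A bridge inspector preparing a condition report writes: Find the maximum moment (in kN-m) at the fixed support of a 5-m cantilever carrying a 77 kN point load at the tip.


For a cantilever with a point load at the free end:
M_max = P * L = 77 * 5 = 385 kN-m

385 kN-m


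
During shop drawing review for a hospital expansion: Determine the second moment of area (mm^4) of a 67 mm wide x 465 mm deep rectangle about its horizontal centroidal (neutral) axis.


I = b * h^3 / 12
= 67 * 465^3 / 12
= 67 * 100544625 / 12
= 561374156.25 mm^4

561374156.25 mm^4


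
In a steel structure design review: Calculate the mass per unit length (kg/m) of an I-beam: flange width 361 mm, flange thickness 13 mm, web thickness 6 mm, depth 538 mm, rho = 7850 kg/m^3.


A_flanges = 2 * 361 * 13 = 9386 mm^2
A_web = (538 - 2 * 13) * 6 = 3072 mm^2
A_total = 9386 + 3072 = 12458 mm^2 = 0.012458 m^2
Weight = rho * A = 7850 * 0.012458 = 97.7953 kg/m

97.7953 kg/m


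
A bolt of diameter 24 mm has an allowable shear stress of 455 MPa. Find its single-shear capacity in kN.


A = pi * d^2 / 4 = pi * 24^2 / 4 = 452.3893 mm^2
V = f_v * A / 1000 = 455 * 452.3893 / 1000
= 205.8372 kN

205.8372 kN


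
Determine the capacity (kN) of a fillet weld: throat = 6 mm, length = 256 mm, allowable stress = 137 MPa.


Strength = throat * length * allowable stress
= 6 * 256 * 137 N
= 210432 N
= 210.43 kN

210.43 kN


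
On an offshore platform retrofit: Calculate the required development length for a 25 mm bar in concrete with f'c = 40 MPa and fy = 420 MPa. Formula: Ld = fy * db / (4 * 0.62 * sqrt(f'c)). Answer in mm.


Ld = (fy * db) / (4 * 0.62 * sqrt(f'c))
= (420 * 25) / (4 * 0.62 * sqrt(40))
= 10500 / 15.6849
= 669.43 mm

669.43 mm


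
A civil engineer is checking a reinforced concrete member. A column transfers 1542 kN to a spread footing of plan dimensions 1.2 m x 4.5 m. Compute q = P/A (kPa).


A = 1.2 * 4.5 = 5.4 m^2
q = P / A = 1542 / 5.4
= 285.5556 kPa

285.5556 kPa


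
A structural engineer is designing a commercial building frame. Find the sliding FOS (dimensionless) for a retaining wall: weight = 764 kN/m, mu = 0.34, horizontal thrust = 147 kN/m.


Resisting force = mu * W = 0.34 * 764 = 259.76 kN/m
FOS = Resisting / Driving = 259.76 / 147
= 1.7671 (dimensionless)

1.7671 (dimensionless)


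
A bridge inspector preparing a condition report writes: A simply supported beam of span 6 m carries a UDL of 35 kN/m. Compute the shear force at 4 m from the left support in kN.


R_A = w * L / 2 = 35 * 6 / 2 = 105.0 kN
V(x) = R_A - w * x = 105.0 - 35 * 4
= -35.0 kN

-35.0 kN


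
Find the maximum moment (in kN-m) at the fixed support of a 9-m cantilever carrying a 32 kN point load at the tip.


For a cantilever with a point load at the free end:
M_max = P * L = 32 * 9 = 288 kN-m

288 kN-m


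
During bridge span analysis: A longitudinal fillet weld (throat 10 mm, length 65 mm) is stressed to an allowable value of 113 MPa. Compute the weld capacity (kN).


Strength = throat * length * allowable stress
= 10 * 65 * 113 N
= 73450 N
= 73.45 kN

73.45 kN


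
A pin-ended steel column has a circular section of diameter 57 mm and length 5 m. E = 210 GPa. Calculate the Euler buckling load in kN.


I = pi * d^4 / 64 = 518166.49 mm^4
L = 5000.0 mm
P_cr = pi^2 * E * I / L^2
= 9.8696 * 210000.0 * 518166.49 / 5000.0^2
= 42958.43 N = 42.9584 kN

42.9584 kN


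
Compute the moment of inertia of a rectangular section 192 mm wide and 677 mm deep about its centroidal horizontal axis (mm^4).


I = b * h^3 / 12
= 192 * 677^3 / 12
= 192 * 310288733 / 12
= 4964619728.0 mm^4

4964619728.0 mm^4


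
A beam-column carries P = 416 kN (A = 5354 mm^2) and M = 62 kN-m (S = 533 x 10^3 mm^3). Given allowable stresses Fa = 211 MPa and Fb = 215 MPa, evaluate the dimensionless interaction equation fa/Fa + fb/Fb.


f_a = P / A = 416000.0 / 5354 = 77.6989 MPa
f_b = M / S = 62000000.0 / 533000.0 = 116.3227 MPa
Ratio = f_a / Fa + f_b / Fb
= 77.6989 / 211 + 116.3227 / 215
= 0.9093 (dimensionless)

0.9093 (dimensionless)


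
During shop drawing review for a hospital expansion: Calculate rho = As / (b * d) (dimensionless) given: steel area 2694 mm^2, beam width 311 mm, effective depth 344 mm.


rho = As / (b * d)
= 2694 / (311 * 344)
= 2694 / 106984
= 0.025181 (dimensionless)

0.025181 (dimensionless)


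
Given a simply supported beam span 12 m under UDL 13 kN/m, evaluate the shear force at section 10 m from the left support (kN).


R_A = w * L / 2 = 13 * 12 / 2 = 78.0 kN
V(x) = R_A - w * x = 78.0 - 13 * 10
= -52.0 kN

-52.0 kN


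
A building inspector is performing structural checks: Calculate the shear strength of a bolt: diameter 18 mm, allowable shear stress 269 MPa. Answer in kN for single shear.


A = pi * d^2 / 4 = pi * 18^2 / 4 = 254.469 mm^2
V = f_v * A / 1000 = 269 * 254.469 / 1000
= 68.4522 kN

68.4522 kN


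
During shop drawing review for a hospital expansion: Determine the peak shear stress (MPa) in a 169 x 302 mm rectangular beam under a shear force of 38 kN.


A = b * h = 169 * 302 = 51038 mm^2
V = 38 kN = 38000.0 N
tau_max = 1.5 * V / A = 1.5 * 38000.0 / 51038
= 1.1168 MPa

1.1168 MPa


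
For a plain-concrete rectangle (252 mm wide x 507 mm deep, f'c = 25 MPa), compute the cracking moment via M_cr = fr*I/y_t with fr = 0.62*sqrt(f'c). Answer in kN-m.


fr = 0.62 * sqrt(25) = 0.62 * 5.0 = 3.1 MPa
I = 252 * 507^3 / 12 = 2736800703.0 mm^4
y_t = 253.5 mm
M_cr = fr * I / y_t = 3.1 * 2736800703.0 / 253.5 N-mm
= 33.4678 kN-m

33.4678 kN-m
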